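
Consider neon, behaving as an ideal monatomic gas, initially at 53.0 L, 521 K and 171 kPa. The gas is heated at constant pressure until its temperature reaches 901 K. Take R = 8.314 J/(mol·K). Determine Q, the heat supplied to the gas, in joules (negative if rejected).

16500 J

n = P₁V₁/(RT₁) = 171×53.0/(8.314×521) = 2.09 mol.
Isobaric: P stays 171 kPa; V/T = const ⇒ T₂ = 901 K, V₂ = 91.7 L.
W = PΔV = 171×(91.7−53.0) kPa·L = 6610 J.
ΔU = nCvΔT = 2.09×12.5×(901−521) = 9920 J.
Q = ΔU + W = nCpΔT = 16500 J.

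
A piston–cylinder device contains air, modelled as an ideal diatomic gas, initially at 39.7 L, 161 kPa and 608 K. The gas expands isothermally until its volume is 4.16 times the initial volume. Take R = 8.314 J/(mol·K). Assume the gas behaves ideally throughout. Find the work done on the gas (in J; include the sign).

-9110 J

n = P₁V₁/(RT₁) = 161×39.7/(8.314×608) = 1.26 mol.
Isothermal: T stays 608 K; PV = const ⇒ V₂ = 165 L, P₂ = 38.7 kPa.
W = nRT ln(V₂/V₁) = 1.26×8.314×608×ln(4.16) = 9110 J.
Work done on the gas = −W_by = -9110 J.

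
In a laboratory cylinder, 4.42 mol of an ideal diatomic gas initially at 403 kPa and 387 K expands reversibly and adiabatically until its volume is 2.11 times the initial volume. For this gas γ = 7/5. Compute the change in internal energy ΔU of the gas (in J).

V₁ = nRT₁/P₁ = 4.42×8.314×387/403 = 35.3 L.
Adiabatic: TV^(γ−1) = const ⇒ T₂ = 387×(0.474)^0.400 = 287 K; PV^γ = const ⇒ P₂ = 142 kPa.
For an ideal gas ΔU = nCvΔT with Cv = (5/2)R = 20.8 J/(mol·K).
ΔU = 4.42×20.8×(287−387) = -9180 J.

-9180 J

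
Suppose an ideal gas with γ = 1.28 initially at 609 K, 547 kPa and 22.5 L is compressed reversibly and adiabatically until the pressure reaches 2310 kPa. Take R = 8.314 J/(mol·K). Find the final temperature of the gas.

Adiabatic: T₂/T₁ = (P₂/P₁)^((γ−1)/γ) ⇒ T₂ = 609×(4.22)^0.219 = 835 K; V₂ = 7.30 L.

835 K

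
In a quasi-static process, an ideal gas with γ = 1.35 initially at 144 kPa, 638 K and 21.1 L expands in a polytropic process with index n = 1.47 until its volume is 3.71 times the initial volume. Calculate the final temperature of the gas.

Polytropic n=1.47: T₂ = T₁(V₁/V₂)^(n−1) = 638×(0.270)^0.47 = 345 K; P₂ = P₁(V₁/V₂)^n = 21.0 kPa.

345 K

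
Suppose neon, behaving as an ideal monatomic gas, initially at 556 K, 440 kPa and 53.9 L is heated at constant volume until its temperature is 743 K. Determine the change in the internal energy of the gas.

n = P₁V₁/(RT₁) = 440×53.9/(8.314×556) = 5.13 mol.
Isochoric: V stays 53.9 L; P/T = const ⇒ T₂ = 743 K, P₂ = 588 kPa.
For an ideal gas ΔU = nCvΔT with Cv = (3/2)R = 12.5 J/(mol·K).
ΔU = 5.13×12.5×(743−556) = 12000 J.

12000 J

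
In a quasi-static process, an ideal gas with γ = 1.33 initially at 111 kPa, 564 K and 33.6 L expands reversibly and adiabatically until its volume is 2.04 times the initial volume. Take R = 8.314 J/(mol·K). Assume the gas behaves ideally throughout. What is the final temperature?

Adiabatic: TV^(γ−1) = const ⇒ T₂ = 564×(0.490)^0.330 = 446 K; PV^γ = const ⇒ P₂ = 43.0 kPa.

446 K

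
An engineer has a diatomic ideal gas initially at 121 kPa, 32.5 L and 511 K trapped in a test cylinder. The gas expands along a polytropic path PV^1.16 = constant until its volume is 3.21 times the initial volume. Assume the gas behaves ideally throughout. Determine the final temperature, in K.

Polytropic n=1.16: T₂ = T₁(V₁/V₂)^(n−1) = 511×(0.312)^0.16 = 424 K; P₂ = P₁(V₁/V₂)^n = 31.3 kPa.

424 K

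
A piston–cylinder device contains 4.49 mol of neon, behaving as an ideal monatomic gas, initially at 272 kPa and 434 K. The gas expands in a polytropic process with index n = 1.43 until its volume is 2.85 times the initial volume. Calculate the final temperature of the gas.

277 K

V₁ = nRT₁/P₁ = 4.49×8.314×434/272 = 59.6 L.
Polytropic n=1.43: T₂ = T₁(V₁/V₂)^(n−1) = 434×(0.351)^0.43 = 277 K; P₂ = P₁(V₁/V₂)^n = 60.8 kPa.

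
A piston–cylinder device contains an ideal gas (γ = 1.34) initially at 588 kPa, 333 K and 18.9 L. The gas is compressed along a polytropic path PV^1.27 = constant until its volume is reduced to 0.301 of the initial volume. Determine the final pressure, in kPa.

2700 kPa

Polytropic n=1.27: T₂ = T₁(V₁/V₂)^(n−1) = 333×(3.32)^0.27 = 461 K; P₂ = P₁(V₁/V₂)^n = 2700 kPa.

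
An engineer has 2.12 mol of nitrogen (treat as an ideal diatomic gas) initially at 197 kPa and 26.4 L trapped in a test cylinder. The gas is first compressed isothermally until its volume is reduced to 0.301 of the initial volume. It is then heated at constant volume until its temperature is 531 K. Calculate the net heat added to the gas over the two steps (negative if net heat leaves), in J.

T₁ = P₁V₁/(nR) = 197×26.4/(2.12×8.314) = 295 K.
Step 1 — Isothermal: T stays 295 K; PV = const ⇒ V₂ = 7.95 L, P₂ = 654 kPa.
ΔU = 0 (ideal gas, T constant).
W = nRT ln(V₂/V₁) = 2.12×8.314×295×ln(0.301) = -6240 J.
Q = ΔU + W = -6240 J.
State after step 1: P = 654 kPa, V = 7.95 L, T = 295 K.
Step 2 — Isochoric: V stays 7.95 L; P/T = const ⇒ T₂ = 531 K, P₂ = 1180 kPa.
W = 0 (no volume change).
ΔU = nCvΔT = 2.12×20.8×(531−295) = 10400 J.
Q = ΔU = 10400 J.
Net over both steps: W = -6240 J, Q = 4150 J, ΔU = 10400 J.

4150 J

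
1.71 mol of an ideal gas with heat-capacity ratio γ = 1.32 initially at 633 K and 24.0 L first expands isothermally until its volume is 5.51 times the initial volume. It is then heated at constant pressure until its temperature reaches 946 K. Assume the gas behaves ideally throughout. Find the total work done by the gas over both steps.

P₁ = nRT₁/V₁ = 1.71×8.314×633/24.0 = 375 kPa.
Step 1 — Isothermal: T stays 633 K; PV = const ⇒ V₂ = 132 L, P₂ = 68.1 kPa.
ΔU = 0 (ideal gas, T constant).
W = nRT ln(V₂/V₁) = 1.71×8.314×633×ln(5.51) = 15400 J.
Q = ΔU + W = 15400 J.
State after step 1: P = 68.1 kPa, V = 132 L, T = 633 K.
Step 2 — Isobaric: P stays 68.1 kPa; V/T = const ⇒ T₂ = 946 K, V₂ = 198 L.
W = PΔV = 68.1×(198−132) kPa·L = 4450 J.
ΔU = nCvΔT = 1.71×26.0×(946−633) = 13900 J.
Q = ΔU + W = nCpΔT = 18400 J.
Net over both steps: W = 19800 J, Q = 33700 J, ΔU = 13900 J.

19800 J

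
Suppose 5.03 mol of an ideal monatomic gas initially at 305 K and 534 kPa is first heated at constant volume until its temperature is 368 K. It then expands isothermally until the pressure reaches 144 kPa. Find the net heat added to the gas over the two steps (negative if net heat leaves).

V₁ = nRT₁/P₁ = 5.03×8.314×305/534 = 23.9 L.
Step 1 — Isochoric: V stays 23.9 L; P/T = const ⇒ T₂ = 368 K, P₂ = 644 kPa.
W = 0 (no volume change).
ΔU = nCvΔT = 5.03×12.5×(368−305) = 3950 J.
Q = ΔU = 3950 J.
State after step 1: P = 644 kPa, V = 23.9 L, T = 368 K.
Step 2 — Isothermal: T stays 368 K; PV = const ⇒ V₂ = 107 L, P₂ = 144 kPa.
ΔU = 0 (ideal gas, T constant).
W = nRT ln(V₂/V₁) = 5.03×8.314×368×ln(4.47) = 23100 J.
Q = ΔU + W = 23100 J.
Net over both steps: W = 23100 J, Q = 27000 J, ΔU = 3950 J.

27000 J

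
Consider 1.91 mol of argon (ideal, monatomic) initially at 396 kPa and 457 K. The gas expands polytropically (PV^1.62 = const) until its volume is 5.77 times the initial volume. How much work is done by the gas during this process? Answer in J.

7760 J

V₁ = nRT₁/P₁ = 1.91×8.314×457/396 = 18.3 L.
Polytropic n=1.62: T₂ = T₁(V₁/V₂)^(n−1) = 457×(0.173)^0.62 = 154 K; P₂ = P₁(V₁/V₂)^n = 23.2 kPa.
W = (P₁V₁−P₂V₂)/(n−1) = (396×18.3−23.2×106)/0.62 = 7760 J.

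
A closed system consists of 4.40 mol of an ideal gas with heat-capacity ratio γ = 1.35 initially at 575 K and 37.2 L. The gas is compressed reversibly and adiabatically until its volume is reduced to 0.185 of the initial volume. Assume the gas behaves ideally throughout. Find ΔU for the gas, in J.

48400 J

P₁ = nRT₁/V₁ = 4.40×8.314×575/37.2 = 565 kPa.
Adiabatic: TV^(γ−1) = const ⇒ T₂ = 575×(5.41)^0.350 = 1040 K; PV^γ = const ⇒ P₂ = 5520 kPa.
For an ideal gas ΔU = nCvΔT with Cv = R/(γ−1) = 23.8 J/(mol·K).
ΔU = 4.40×23.8×(1040−575) = 48400 J.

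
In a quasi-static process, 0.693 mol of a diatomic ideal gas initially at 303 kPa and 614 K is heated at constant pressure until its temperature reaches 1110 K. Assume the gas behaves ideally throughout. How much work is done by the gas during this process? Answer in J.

2860 J

V₁ = nRT₁/P₁ = 0.693×8.314×614/303 = 11.7 L.
Isobaric: P stays 303 kPa; V/T = const ⇒ T₂ = 1110 K, V₂ = 21.1 L.
W = PΔV = 303×(21.1−11.7) kPa·L = 2860 J.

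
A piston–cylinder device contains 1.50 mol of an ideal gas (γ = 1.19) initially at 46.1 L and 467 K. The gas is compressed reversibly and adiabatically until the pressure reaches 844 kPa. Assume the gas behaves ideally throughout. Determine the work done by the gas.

P₁ = nRT₁/V₁ = 1.50×8.314×467/46.1 = 126 kPa.
Adiabatic: T₂/T₁ = (P₂/P₁)^((γ−1)/γ) ⇒ T₂ = 467×(6.68)^0.160 = 632 K; V₂ = 9.34 L.
ΔU = nCvΔT = 1.50×43.8×(632−467) = 10900 J.
Q = 0 for an adiabatic process, so W = −ΔU = -10900 J.

-10900 J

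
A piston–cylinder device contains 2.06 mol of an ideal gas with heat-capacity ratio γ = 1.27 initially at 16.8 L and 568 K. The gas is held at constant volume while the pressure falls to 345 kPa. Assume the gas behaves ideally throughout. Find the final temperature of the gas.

338 K

P₁ = nRT₁/V₁ = 2.06×8.314×568/16.8 = 579 kPa.
Isochoric: V stays 16.8 L; P/T = const ⇒ T₂ = 338 K, P₂ = 345 kPa.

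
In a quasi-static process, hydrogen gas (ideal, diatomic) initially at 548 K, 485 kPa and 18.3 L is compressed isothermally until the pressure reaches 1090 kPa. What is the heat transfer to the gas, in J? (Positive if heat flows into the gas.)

n = P₁V₁/(RT₁) = 485×18.3/(8.314×548) = 1.95 mol.
Isothermal: T stays 548 K; PV = const ⇒ V₂ = 8.14 L, P₂ = 1090 kPa.
ΔU = 0 (ideal gas, T constant).
W = nRT ln(V₂/V₁) = 1.95×8.314×548×ln(0.445) = -7190 J.
Q = ΔU + W = -7190 J.

-7190 J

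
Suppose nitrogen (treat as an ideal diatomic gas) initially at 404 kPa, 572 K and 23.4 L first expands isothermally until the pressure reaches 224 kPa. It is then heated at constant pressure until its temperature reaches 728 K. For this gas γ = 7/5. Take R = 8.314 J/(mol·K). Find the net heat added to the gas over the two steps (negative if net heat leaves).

n = P₁V₁/(RT₁) = 404×23.4/(8.314×572) = 1.99 mol.
Step 1 — Isothermal: T stays 572 K; PV = const ⇒ V₂ = 42.2 L, P₂ = 224 kPa.
ΔU = 0 (ideal gas, T constant).
W = nRT ln(V₂/V₁) = 1.99×8.314×572×ln(1.80) = 5580 J.
Q = ΔU + W = 5580 J.
State after step 1: P = 224 kPa, V = 42.2 L, T = 572 K.
Step 2 — Isobaric: P stays 224 kPa; V/T = const ⇒ T₂ = 728 K, V₂ = 53.7 L.
W = PΔV = 224×(53.7−42.2) kPa·L = 2580 J.
ΔU = nCvΔT = 1.99×20.8×(728−572) = 6450 J.
Q = ΔU + W = nCpΔT = 9020 J.
Net over both steps: W = 8150 J, Q = 14600 J, ΔU = 6450 J.

14600 J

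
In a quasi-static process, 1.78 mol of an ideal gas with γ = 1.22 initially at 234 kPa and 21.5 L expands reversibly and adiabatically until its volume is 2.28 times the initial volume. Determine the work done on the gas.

-3790 J

T₁ = P₁V₁/(nR) = 234×21.5/(1.78×8.314) = 340 K.
Adiabatic: TV^(γ−1) = const ⇒ T₂ = 340×(0.439)^0.220 = 284 K; PV^γ = const ⇒ P₂ = 85.6 kPa.
ΔU = nCvΔT = 1.78×37.8×(284−340) = -3790 J.
Q = 0 for an adiabatic process, so W = −ΔU = 3790 J.
Work done on the gas = −W_by = -3790 J.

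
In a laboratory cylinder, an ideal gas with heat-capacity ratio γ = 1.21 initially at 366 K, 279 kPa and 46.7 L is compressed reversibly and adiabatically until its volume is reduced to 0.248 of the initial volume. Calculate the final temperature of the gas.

491 K

Adiabatic: TV^(γ−1) = const ⇒ T₂ = 366×(4.03)^0.210 = 491 K; PV^γ = const ⇒ P₂ = 1510 kPa.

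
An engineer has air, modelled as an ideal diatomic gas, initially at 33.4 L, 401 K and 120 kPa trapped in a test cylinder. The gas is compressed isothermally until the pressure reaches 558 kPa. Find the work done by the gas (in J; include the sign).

-6160 J

n = P₁V₁/(RT₁) = 120×33.4/(8.314×401) = 1.20 mol.
Isothermal: T stays 401 K; PV = const ⇒ V₂ = 7.18 L, P₂ = 558 kPa.
W = nRT ln(V₂/V₁) = 1.20×8.314×401×ln(0.215) = -6160 J.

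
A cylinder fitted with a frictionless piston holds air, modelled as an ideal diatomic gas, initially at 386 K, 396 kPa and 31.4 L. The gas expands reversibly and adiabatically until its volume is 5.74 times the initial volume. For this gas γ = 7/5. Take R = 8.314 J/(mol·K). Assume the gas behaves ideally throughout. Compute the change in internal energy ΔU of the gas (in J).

-15600 J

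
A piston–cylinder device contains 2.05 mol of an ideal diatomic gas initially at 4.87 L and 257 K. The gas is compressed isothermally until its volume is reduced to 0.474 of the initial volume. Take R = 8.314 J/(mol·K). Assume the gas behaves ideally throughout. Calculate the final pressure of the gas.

P₁ = nRT₁/V₁ = 2.05×8.314×257/4.87 = 899 kPa.
Isothermal: T stays 257 K; PV = const ⇒ V₂ = 2.31 L, P₂ = 1900 kPa.

1900 kPa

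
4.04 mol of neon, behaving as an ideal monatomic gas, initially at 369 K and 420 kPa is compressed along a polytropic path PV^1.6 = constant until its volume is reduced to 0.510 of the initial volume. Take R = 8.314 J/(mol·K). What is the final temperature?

553 K

V₁ = nRT₁/P₁ = 4.04×8.314×369/420 = 29.5 L.
Polytropic n=1.6: T₂ = T₁(V₁/V₂)^(n−1) = 369×(1.96)^0.60 = 553 K; P₂ = P₁(V₁/V₂)^n = 1230 kPa.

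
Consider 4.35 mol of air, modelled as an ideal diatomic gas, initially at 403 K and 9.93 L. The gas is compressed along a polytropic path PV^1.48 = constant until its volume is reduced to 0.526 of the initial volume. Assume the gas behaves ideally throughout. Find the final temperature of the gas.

549 K

P₁ = nRT₁/V₁ = 4.35×8.314×403/9.93 = 1470 kPa.
Polytropic n=1.48: T₂ = T₁(V₁/V₂)^(n−1) = 403×(1.90)^0.48 = 549 K; P₂ = P₁(V₁/V₂)^n = 3800 kPa.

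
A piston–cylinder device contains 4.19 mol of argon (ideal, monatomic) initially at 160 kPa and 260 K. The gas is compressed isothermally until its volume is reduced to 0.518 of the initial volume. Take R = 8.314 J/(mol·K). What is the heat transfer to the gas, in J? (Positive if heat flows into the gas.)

V₁ = nRT₁/P₁ = 4.19×8.314×260/160 = 56.6 L.
Isothermal: T stays 260 K; PV = const ⇒ V₂ = 29.3 L, P₂ = 309 kPa.
ΔU = 0 (ideal gas, T constant).
W = nRT ln(V₂/V₁) = 4.19×8.314×260×ln(0.518) = -5960 J.
Q = ΔU + W = -5960 J.

-5960 J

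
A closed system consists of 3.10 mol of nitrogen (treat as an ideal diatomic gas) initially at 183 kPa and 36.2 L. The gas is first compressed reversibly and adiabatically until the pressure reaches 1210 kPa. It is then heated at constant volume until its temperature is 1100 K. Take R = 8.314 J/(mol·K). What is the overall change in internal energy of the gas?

54300 J

T₁ = P₁V₁/(nR) = 183×36.2/(3.10×8.314) = 257 K.
Step 1 — Adiabatic: T₂/T₁ = (P₂/P₁)^((γ−1)/γ) ⇒ T₂ = 257×(6.61)^0.286 = 441 K; V₂ = 9.39 L.
ΔU = nCvΔT = 3.10×20.8×(441−257) = 11800 J.
Q = 0 for an adiabatic process, so W = −ΔU = -11800 J.
State after step 1: P = 1210 kPa, V = 9.39 L, T = 441 K.
Step 2 — Isochoric: V stays 9.39 L; P/T = const ⇒ T₂ = 1100 K, P₂ = 3020 kPa.
W = 0 (no volume change).
ΔU = nCvΔT = 3.10×20.8×(1100−441) = 42500 J.
Q = ΔU = 42500 J.
Net over both steps: W = -11800 J, Q = 42500 J, ΔU = 54300 J.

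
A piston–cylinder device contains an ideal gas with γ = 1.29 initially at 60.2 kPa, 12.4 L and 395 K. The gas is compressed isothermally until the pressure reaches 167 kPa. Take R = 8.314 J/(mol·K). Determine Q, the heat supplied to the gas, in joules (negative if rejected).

-762 J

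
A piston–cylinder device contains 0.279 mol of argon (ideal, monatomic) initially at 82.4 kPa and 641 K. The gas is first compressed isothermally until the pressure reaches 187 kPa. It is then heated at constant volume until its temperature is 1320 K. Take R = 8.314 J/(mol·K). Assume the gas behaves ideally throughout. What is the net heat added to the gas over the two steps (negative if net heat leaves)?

1140 J

V₁ = nRT₁/P₁ = 0.279×8.314×641/82.4 = 18.0 L.
Step 1 — Isothermal: T stays 641 K; PV = const ⇒ V₂ = 7.95 L, P₂ = 187 kPa.
ΔU = 0 (ideal gas, T constant).
W = nRT ln(V₂/V₁) = 0.279×8.314×641×ln(0.441) = -1220 J.
Q = ΔU + W = -1220 J.
State after step 1: P = 187 kPa, V = 7.95 L, T = 641 K.
Step 2 — Isochoric: V stays 7.95 L; P/T = const ⇒ T₂ = 1320 K, P₂ = 385 kPa.
W = 0 (no volume change).
ΔU = nCvΔT = 0.279×12.5×(1320−641) = 2360 J.
Q = ΔU = 2360 J.
Net over both steps: W = -1220 J, Q = 1140 J, ΔU = 2360 J.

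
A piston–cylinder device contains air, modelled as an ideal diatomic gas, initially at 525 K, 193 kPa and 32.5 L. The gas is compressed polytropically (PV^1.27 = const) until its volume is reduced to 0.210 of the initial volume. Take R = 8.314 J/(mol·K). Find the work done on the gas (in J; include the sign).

n = P₁V₁/(RT₁) = 193×32.5/(8.314×525) = 1.44 mol.
Polytropic n=1.27: T₂ = T₁(V₁/V₂)^(n−1) = 525×(4.76)^0.27 = 800 K; P₂ = P₁(V₁/V₂)^n = 1400 kPa.
W = (P₁V₁−P₂V₂)/(n−1) = (193×32.5−1400×6.83)/0.27 = -12200 J.
Work done on the gas = −W_by = 12200 J.

12200 J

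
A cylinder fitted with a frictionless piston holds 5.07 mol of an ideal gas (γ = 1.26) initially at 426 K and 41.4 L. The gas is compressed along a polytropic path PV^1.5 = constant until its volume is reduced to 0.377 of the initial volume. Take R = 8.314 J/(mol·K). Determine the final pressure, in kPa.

1870 kPa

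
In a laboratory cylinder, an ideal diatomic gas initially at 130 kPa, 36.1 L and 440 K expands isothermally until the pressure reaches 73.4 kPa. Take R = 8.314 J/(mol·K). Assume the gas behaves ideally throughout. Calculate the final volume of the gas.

Isothermal: T stays 440 K; PV = const ⇒ V₂ = 63.9 L, P₂ = 73.4 kPa.

63.9 L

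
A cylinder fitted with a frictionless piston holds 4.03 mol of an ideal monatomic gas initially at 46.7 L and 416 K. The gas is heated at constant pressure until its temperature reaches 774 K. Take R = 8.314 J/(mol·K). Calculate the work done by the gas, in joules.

P₁ = nRT₁/V₁ = 4.03×8.314×416/46.7 = 298 kPa.
Isobaric: P stays 298 kPa; V/T = const ⇒ T₂ = 774 K, V₂ = 86.9 L.
W = PΔV = 298×(86.9−46.7) kPa·L = 12000 J.

12000 J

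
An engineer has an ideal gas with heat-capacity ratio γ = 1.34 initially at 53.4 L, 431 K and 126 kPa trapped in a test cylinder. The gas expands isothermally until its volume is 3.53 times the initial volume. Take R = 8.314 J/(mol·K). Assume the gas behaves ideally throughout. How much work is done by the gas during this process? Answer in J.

8490 J

n = P₁V₁/(RT₁) = 126×53.4/(8.314×431) = 1.88 mol.
Isothermal: T stays 431 K; PV = const ⇒ V₂ = 189 L, P₂ = 35.7 kPa.
W = nRT ln(V₂/V₁) = 1.88×8.314×431×ln(3.53) = 8490 J.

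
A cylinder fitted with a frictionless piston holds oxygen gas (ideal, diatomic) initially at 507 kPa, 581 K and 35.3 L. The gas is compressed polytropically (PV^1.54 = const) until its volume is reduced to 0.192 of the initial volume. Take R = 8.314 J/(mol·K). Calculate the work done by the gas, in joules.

-47700 J

n = P₁V₁/(RT₁) = 507×35.3/(8.314×581) = 3.71 mol.
Polytropic n=1.54: T₂ = T₁(V₁/V₂)^(n−1) = 581×(5.21)^0.54 = 1420 K; P₂ = P₁(V₁/V₂)^n = 6440 kPa.
W = (P₁V₁−P₂V₂)/(n−1) = (507×35.3−6440×6.78)/0.54 = -47700 J.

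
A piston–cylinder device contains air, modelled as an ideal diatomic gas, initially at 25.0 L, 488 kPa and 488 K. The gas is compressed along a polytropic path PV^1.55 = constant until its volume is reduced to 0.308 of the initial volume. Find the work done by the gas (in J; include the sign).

-20200 J

n = P₁V₁/(RT₁) = 488×25.0/(8.314×488) = 3.01 mol.
Polytropic n=1.55: T₂ = T₁(V₁/V₂)^(n−1) = 488×(3.25)^0.55 = 933 K; P₂ = P₁(V₁/V₂)^n = 3030 kPa.
W = (P₁V₁−P₂V₂)/(n−1) = (488×25.0−3030×7.70)/0.55 = -20200 J.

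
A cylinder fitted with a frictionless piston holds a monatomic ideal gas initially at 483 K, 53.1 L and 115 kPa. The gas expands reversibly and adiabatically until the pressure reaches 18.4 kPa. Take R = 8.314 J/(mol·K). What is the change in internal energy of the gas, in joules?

-4760 J

n = P₁V₁/(RT₁) = 115×53.1/(8.314×483) = 1.52 mol.
Adiabatic: T₂/T₁ = (P₂/P₁)^((γ−1)/γ) ⇒ T₂ = 483×(0.160)^0.400 = 232 K; V₂ = 159 L.
For an ideal gas ΔU = nCvΔT with Cv = (3/2)R = 12.5 J/(mol·K).
ΔU = 1.52×12.5×(232−483) = -4760 J.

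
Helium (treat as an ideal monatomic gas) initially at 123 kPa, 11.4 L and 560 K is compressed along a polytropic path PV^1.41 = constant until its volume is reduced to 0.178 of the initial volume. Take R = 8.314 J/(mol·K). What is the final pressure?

1400 kPa

Polytropic n=1.41: T₂ = T₁(V₁/V₂)^(n−1) = 560×(5.62)^0.41 = 1140 K; P₂ = P₁(V₁/V₂)^n = 1400 kPa.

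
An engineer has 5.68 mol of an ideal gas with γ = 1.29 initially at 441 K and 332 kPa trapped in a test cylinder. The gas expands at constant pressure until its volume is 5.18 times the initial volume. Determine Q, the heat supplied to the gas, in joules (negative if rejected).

V₁ = nRT₁/P₁ = 5.68×8.314×441/332 = 62.7 L.
Isobaric: P stays 332 kPa; V/T = const ⇒ T₂ = 2280 K, V₂ = 325 L.
W = PΔV = 332×(325−62.7) kPa·L = 87100 J.
ΔU = nCvΔT = 5.68×28.7×(2280−441) = 300000 J.
Q = ΔU + W = nCpΔT = 387000 J.

387000 J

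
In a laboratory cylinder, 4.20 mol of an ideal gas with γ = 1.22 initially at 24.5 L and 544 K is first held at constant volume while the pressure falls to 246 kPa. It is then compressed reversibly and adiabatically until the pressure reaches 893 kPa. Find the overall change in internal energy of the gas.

P₁ = nRT₁/V₁ = 4.20×8.314×544/24.5 = 775 kPa.
Step 1 — Isochoric: V stays 24.5 L; P/T = const ⇒ T₂ = 173 K, P₂ = 246 kPa.
W = 0 (no volume change).
ΔU = nCvΔT = 4.20×37.8×(173−544) = -58900 J.
Q = ΔU = -58900 J.
State after step 1: P = 246 kPa, V = 24.5 L, T = 173 K.
Step 2 — Adiabatic: T₂/T₁ = (P₂/P₁)^((γ−1)/γ) ⇒ T₂ = 173×(3.63)^0.180 = 218 K; V₂ = 8.52 L.
ΔU = nCvΔT = 4.20×37.8×(218−173) = 7170 J.
Q = 0 for an adiabatic process, so W = −ΔU = -7170 J.
Net over both steps: W = -7170 J, Q = -58900 J, ΔU = -51800 J.

-51800 J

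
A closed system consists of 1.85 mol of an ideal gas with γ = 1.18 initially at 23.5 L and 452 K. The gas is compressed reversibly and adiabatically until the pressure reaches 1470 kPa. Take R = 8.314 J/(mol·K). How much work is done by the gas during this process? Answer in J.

P₁ = nRT₁/V₁ = 1.85×8.314×452/23.5 = 296 kPa.
Adiabatic: T₂/T₁ = (P₂/P₁)^((γ−1)/γ) ⇒ T₂ = 452×(4.97)^0.153 = 577 K; V₂ = 6.04 L.
ΔU = nCvΔT = 1.85×46.2×(577−452) = 10700 J.
Q = 0 for an adiabatic process, so W = −ΔU = -10700 J.

-10700 J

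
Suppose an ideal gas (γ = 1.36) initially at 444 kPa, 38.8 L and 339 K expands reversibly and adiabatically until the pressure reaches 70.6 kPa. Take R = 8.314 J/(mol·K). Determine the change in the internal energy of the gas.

-18400 J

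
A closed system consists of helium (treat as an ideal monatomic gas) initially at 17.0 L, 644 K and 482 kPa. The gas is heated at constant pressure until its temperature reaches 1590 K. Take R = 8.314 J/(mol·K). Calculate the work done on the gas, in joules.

-12000 J

n = P₁V₁/(RT₁) = 482×17.0/(8.314×644) = 1.53 mol.
Isobaric: P stays 482 kPa; V/T = const ⇒ T₂ = 1590 K, V₂ = 42.0 L.
W = PΔV = 482×(42.0−17.0) kPa·L = 12000 J.
Work done on the gas = −W_by = -12000 J.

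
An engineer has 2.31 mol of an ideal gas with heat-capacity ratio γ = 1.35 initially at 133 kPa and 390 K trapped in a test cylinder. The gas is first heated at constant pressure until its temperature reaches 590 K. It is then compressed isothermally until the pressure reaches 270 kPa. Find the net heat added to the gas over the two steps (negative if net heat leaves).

6790 J

V₁ = nRT₁/P₁ = 2.31×8.314×390/133 = 56.3 L.
Step 1 — Isobaric: P stays 133 kPa; V/T = const ⇒ T₂ = 590 K, V₂ = 85.2 L.
W = PΔV = 133×(85.2−56.3) kPa·L = 3840 J.
ΔU = nCvΔT = 2.31×23.8×(590−390) = 11000 J.
Q = ΔU + W = nCpΔT = 14800 J.
State after step 1: P = 133 kPa, V = 85.2 L, T = 590 K.
Step 2 — Isothermal: T stays 590 K; PV = const ⇒ V₂ = 42.0 L, P₂ = 270 kPa.
ΔU = 0 (ideal gas, T constant).
W = nRT ln(V₂/V₁) = 2.31×8.314×590×ln(0.493) = -8020 J.
Q = ΔU + W = -8020 J.
Net over both steps: W = -4180 J, Q = 6790 J, ΔU = 11000 J.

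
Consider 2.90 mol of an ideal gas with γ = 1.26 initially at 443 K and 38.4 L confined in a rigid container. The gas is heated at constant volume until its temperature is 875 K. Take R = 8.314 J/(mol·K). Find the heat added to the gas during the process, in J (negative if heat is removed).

P₁ = nRT₁/V₁ = 2.90×8.314×443/38.4 = 278 kPa.
Isochoric: V stays 38.4 L; P/T = const ⇒ T₂ = 875 K, P₂ = 549 kPa.
W = 0 (no volume change).
ΔU = nCvΔT = 2.90×32.0×(875−443) = 40100 J.
Q = ΔU = 40100 J.

40100 J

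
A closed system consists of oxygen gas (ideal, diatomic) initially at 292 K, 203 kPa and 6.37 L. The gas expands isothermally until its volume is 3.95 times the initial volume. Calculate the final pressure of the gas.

51.4 kPa

Isothermal: T stays 292 K; PV = const ⇒ V₂ = 25.2 L, P₂ = 51.4 kPa.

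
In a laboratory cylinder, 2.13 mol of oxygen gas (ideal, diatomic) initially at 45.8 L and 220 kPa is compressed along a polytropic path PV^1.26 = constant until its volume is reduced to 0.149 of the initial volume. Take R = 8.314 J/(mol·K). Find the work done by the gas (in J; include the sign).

-24800 J

T₁ = P₁V₁/(nR) = 220×45.8/(2.13×8.314) = 569 K.
Polytropic n=1.26: T₂ = T₁(V₁/V₂)^(n−1) = 569×(6.71)^0.26 = 933 K; P₂ = P₁(V₁/V₂)^n = 2420 kPa.
W = (P₁V₁−P₂V₂)/(n−1) = (220×45.8−2420×6.82)/0.26 = -24800 J.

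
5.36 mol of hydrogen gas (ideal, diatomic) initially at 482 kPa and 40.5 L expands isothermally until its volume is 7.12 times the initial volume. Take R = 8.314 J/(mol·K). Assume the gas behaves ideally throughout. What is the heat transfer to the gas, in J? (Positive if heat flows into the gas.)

T₁ = P₁V₁/(nR) = 482×40.5/(5.36×8.314) = 438 K.
Isothermal: T stays 438 K; PV = const ⇒ V₂ = 288 L, P₂ = 67.7 kPa.
ΔU = 0 (ideal gas, T constant).
W = nRT ln(V₂/V₁) = 5.36×8.314×438×ln(7.12) = 38300 J.
Q = ΔU + W = 38300 J.

38300 J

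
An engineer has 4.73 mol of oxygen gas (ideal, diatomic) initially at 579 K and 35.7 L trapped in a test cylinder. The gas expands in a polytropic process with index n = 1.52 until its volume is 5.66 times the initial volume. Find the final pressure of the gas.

45.8 kPa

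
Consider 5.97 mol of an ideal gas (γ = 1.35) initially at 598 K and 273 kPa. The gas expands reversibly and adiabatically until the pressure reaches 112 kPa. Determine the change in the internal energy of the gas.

-17500 J

V₁ = nRT₁/P₁ = 5.97×8.314×598/273 = 109 L.
Adiabatic: T₂/T₁ = (P₂/P₁)^((γ−1)/γ) ⇒ T₂ = 598×(0.410)^0.259 = 475 K; V₂ = 210 L.
For an ideal gas ΔU = nCvΔT with Cv = R/(γ−1) = 23.8 J/(mol·K).
ΔU = 5.97×23.8×(475−598) = -17500 J.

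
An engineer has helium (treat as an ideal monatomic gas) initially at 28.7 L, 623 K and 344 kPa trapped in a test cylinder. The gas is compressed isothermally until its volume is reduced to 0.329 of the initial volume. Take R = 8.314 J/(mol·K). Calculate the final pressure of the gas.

Isothermal: T stays 623 K; PV = const ⇒ V₂ = 9.44 L, P₂ = 1050 kPa.

1050 kPa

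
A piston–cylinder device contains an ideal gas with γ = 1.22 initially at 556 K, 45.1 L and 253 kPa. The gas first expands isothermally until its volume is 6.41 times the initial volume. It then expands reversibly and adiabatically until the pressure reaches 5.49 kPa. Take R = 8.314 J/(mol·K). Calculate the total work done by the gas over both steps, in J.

36700 J

n = P₁V₁/(RT₁) = 253×45.1/(8.314×556) = 2.47 mol.
Step 1 — Isothermal: T stays 556 K; PV = const ⇒ V₂ = 289 L, P₂ = 39.5 kPa.
ΔU = 0 (ideal gas, T constant).
W = nRT ln(V₂/V₁) = 2.47×8.314×556×ln(6.41) = 21200 J.
Q = ΔU + W = 21200 J.
State after step 1: P = 39.5 kPa, V = 289 L, T = 556 K.
Step 2 — Adiabatic: T₂/T₁ = (P₂/P₁)^((γ−1)/γ) ⇒ T₂ = 556×(0.139)^0.180 = 390 K; V₂ = 1460 L.
ΔU = nCvΔT = 2.47×37.8×(390−556) = -15500 J.
Q = 0 for an adiabatic process, so W = −ΔU = 15500 J.
Net over both steps: W = 36700 J, Q = 21200 J, ΔU = -15500 J.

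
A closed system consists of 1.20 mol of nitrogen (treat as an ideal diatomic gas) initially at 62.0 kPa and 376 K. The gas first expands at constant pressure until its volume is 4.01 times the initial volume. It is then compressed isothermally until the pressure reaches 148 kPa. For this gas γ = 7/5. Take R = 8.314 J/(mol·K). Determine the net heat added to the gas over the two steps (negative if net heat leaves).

26400 J

V₁ = nRT₁/P₁ = 1.20×8.314×376/62.0 = 60.5 L.
Step 1 — Isobaric: P stays 62.0 kPa; V/T = const ⇒ T₂ = 1510 K, V₂ = 243 L.
W = PΔV = 62.0×(243−60.5) kPa·L = 11300 J.
ΔU = nCvΔT = 1.20×20.8×(1510−376) = 28200 J.
Q = ΔU + W = nCpΔT = 39500 J.
State after step 1: P = 62.0 kPa, V = 243 L, T = 1510 K.
Step 2 — Isothermal: T stays 1510 K; PV = const ⇒ V₂ = 102 L, P₂ = 148 kPa.
ΔU = 0 (ideal gas, T constant).
W = nRT ln(V₂/V₁) = 1.20×8.314×1510×ln(0.419) = -13100 J.
Q = ΔU + W = -13100 J.
Net over both steps: W = -1800 J, Q = 26400 J, ΔU = 28200 J.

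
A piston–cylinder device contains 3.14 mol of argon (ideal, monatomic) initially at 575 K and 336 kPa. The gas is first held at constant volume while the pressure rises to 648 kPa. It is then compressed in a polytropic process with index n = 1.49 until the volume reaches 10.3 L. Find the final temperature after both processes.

V₁ = nRT₁/P₁ = 3.14×8.314×575/336 = 44.7 L.
Step 1 — Isochoric: V stays 44.7 L; P/T = const ⇒ T₂ = 1110 K, P₂ = 648 kPa.
W = 0 (no volume change).
ΔU = nCvΔT = 3.14×12.5×(1110−575) = 20900 J.
Q = ΔU = 20900 J.
State after step 1: P = 648 kPa, V = 44.7 L, T = 1110 K.
Step 2 — Polytropic n=1.49: T₂ = T₁(V₁/V₂)^(n−1) = 1110×(4.34)^0.49 = 2280 K; P₂ = P₁(V₁/V₂)^n = 5770 kPa.
W = (P₁V₁−P₂V₂)/(n−1) = (648×44.7−5770×10.3)/0.49 = -62200 J.
ΔU = nCvΔT = 3.14×12.5×(2280−1110) = 45700 J.
Q = ΔU + W = -16500 J.
Net over both steps: W = -62200 J, Q = 4430 J, ΔU = 66600 J.

2280 K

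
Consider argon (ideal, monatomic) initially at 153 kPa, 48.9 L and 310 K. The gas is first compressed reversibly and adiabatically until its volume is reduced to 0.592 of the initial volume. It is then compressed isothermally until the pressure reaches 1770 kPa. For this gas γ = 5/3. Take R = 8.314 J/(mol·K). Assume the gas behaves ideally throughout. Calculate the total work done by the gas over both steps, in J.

-21400 J

n = P₁V₁/(RT₁) = 153×48.9/(8.314×310) = 2.90 mol.
Step 1 — Adiabatic: TV^(γ−1) = const ⇒ T₂ = 310×(1.69)^0.667 = 440 K; PV^γ = const ⇒ P₂ = 367 kPa.
ΔU = nCvΔT = 2.90×12.5×(440−310) = 4700 J.
Q = 0 for an adiabatic process, so W = −ΔU = -4700 J.
State after step 1: P = 367 kPa, V = 28.9 L, T = 440 K.
Step 2 — Isothermal: T stays 440 K; PV = const ⇒ V₂ = 6.00 L, P₂ = 1770 kPa.
ΔU = 0 (ideal gas, T constant).
W = nRT ln(V₂/V₁) = 2.90×8.314×440×ln(0.207) = -16700 J.
Q = ΔU + W = -16700 J.
Net over both steps: W = -21400 J, Q = -16700 J, ΔU = 4700 J.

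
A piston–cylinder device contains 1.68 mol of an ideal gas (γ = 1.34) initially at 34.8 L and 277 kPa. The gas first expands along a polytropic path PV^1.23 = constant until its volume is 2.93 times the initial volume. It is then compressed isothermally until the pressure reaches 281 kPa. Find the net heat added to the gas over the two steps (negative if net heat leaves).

-7090 J

T₁ = P₁V₁/(nR) = 277×34.8/(1.68×8.314) = 690 K.
Step 1 — Polytropic n=1.23: T₂ = T₁(V₁/V₂)^(n−1) = 690×(0.341)^0.23 = 539 K; P₂ = P₁(V₁/V₂)^n = 73.8 kPa.
W = (P₁V₁−P₂V₂)/(n−1) = (277×34.8−73.8×102)/0.23 = 9180 J.
ΔU = nCvΔT = 1.68×24.5×(539−690) = -6210 J.
Q = ΔU + W = 2970 J.
State after step 1: P = 73.8 kPa, V = 102 L, T = 539 K.
Step 2 — Isothermal: T stays 539 K; PV = const ⇒ V₂ = 26.8 L, P₂ = 281 kPa.
ΔU = 0 (ideal gas, T constant).
W = nRT ln(V₂/V₁) = 1.68×8.314×539×ln(0.263) = -10100 J.
Q = ΔU + W = -10100 J.
Net over both steps: W = -881 J, Q = -7090 J, ΔU = -6210 J.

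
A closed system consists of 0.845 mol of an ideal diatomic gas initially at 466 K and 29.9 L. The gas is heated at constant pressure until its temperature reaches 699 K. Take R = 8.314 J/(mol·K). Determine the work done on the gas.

P₁ = nRT₁/V₁ = 0.845×8.314×466/29.9 = 109 kPa.
Isobaric: P stays 109 kPa; V/T = const ⇒ T₂ = 699 K, V₂ = 44.8 L.
W = PΔV = 109×(44.8−29.9) kPa·L = 1640 J.
Work done on the gas = −W_by = -1640 J.

-1640 J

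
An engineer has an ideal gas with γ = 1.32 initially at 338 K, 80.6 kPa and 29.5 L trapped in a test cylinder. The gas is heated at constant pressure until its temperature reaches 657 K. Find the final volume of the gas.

57.3 L

Isobaric: P stays 80.6 kPa; V/T = const ⇒ T₂ = 657 K, V₂ = 57.3 L.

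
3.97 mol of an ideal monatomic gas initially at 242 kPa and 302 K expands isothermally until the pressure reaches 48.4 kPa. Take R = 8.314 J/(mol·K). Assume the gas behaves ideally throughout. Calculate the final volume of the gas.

V₁ = nRT₁/P₁ = 3.97×8.314×302/242 = 41.2 L.
Isothermal: T stays 302 K; PV = const ⇒ V₂ = 206 L, P₂ = 48.4 kPa.

206 L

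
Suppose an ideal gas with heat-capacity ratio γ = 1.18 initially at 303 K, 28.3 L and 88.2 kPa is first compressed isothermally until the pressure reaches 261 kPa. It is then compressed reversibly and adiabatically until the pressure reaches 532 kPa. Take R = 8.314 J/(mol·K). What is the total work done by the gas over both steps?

-4300 J

n = P₁V₁/(RT₁) = 88.2×28.3/(8.314×303) = 0.991 mol.
Step 1 — Isothermal: T stays 303 K; PV = const ⇒ V₂ = 9.56 L, P₂ = 261 kPa.
ΔU = 0 (ideal gas, T constant).
W = nRT ln(V₂/V₁) = 0.991×8.314×303×ln(0.338) = -2710 J.
Q = ΔU + W = -2710 J.
State after step 1: P = 261 kPa, V = 9.56 L, T = 303 K.
Step 2 — Adiabatic: T₂/T₁ = (P₂/P₁)^((γ−1)/γ) ⇒ T₂ = 303×(2.04)^0.153 = 338 K; V₂ = 5.23 L.
ΔU = nCvΔT = 0.991×46.2×(338−303) = 1590 J.
Q = 0 for an adiabatic process, so W = −ΔU = -1590 J.
Net over both steps: W = -4300 J, Q = -2710 J, ΔU = 1590 J.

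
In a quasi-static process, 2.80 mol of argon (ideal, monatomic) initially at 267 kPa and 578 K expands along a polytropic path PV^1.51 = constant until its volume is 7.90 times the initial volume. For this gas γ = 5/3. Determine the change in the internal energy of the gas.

V₁ = nRT₁/P₁ = 2.80×8.314×578/267 = 50.4 L.
Polytropic n=1.51: T₂ = T₁(V₁/V₂)^(n−1) = 578×(0.127)^0.51 = 201 K; P₂ = P₁(V₁/V₂)^n = 11.8 kPa.
For an ideal gas ΔU = nCvΔT with Cv = (3/2)R = 12.5 J/(mol·K).
ΔU = 2.80×12.5×(201−578) = -13100 J.

-13100 J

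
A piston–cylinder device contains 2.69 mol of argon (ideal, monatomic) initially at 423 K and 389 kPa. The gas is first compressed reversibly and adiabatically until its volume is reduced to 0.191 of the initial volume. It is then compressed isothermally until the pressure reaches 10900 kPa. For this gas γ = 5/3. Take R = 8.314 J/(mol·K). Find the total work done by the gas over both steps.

V₁ = nRT₁/P₁ = 2.69×8.314×423/389 = 24.3 L.
Step 1 — Adiabatic: TV^(γ−1) = const ⇒ T₂ = 423×(5.24)^0.667 = 1280 K; PV^γ = const ⇒ P₂ = 6140 kPa.
ΔU = nCvΔT = 2.69×12.5×(1280−423) = 28600 J.
Q = 0 for an adiabatic process, so W = −ΔU = -28600 J.
State after step 1: P = 6140 kPa, V = 4.65 L, T = 1280 K.
Step 2 — Isothermal: T stays 1280 K; PV = const ⇒ V₂ = 2.62 L, P₂ = 10900 kPa.
ΔU = 0 (ideal gas, T constant).
W = nRT ln(V₂/V₁) = 2.69×8.314×1280×ln(0.563) = -16400 J.
Q = ΔU + W = -16400 J.
Net over both steps: W = -45000 J, Q = -16400 J, ΔU = 28600 J.

-45000 J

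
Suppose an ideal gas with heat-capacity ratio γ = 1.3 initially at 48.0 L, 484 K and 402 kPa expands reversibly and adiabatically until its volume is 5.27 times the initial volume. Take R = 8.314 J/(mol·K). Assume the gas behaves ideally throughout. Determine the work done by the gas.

n = P₁V₁/(RT₁) = 402×48.0/(8.314×484) = 4.80 mol.
Adiabatic: TV^(γ−1) = const ⇒ T₂ = 484×(0.190)^0.300 = 294 K; PV^γ = const ⇒ P₂ = 46.3 kPa.
ΔU = nCvΔT = 4.80×27.7×(294−484) = -25300 J.
Q = 0 for an adiabatic process, so W = −ΔU = 25300 J.

25300 J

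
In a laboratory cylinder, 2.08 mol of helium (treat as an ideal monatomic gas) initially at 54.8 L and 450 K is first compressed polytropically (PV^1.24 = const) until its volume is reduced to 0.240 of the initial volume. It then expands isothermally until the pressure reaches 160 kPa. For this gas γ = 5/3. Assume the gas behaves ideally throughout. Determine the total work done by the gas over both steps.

4840 J

P₁ = nRT₁/V₁ = 2.08×8.314×450/54.8 = 142 kPa.
Step 1 — Polytropic n=1.24: T₂ = T₁(V₁/V₂)^(n−1) = 450×(4.17)^0.24 = 634 K; P₂ = P₁(V₁/V₂)^n = 833 kPa.
W = (P₁V₁−P₂V₂)/(n−1) = (142×54.8−833×13.2)/0.24 = -13200 J.
ΔU = nCvΔT = 2.08×12.5×(634−450) = 4770 J.
Q = ΔU + W = -8480 J.
State after step 1: P = 833 kPa, V = 13.2 L, T = 634 K.
Step 2 — Isothermal: T stays 634 K; PV = const ⇒ V₂ = 68.5 L, P₂ = 160 kPa.
ΔU = 0 (ideal gas, T constant).
W = nRT ln(V₂/V₁) = 2.08×8.314×634×ln(5.21) = 18100 J.
Q = ΔU + W = 18100 J.
Net over both steps: W = 4840 J, Q = 9610 J, ΔU = 4770 J.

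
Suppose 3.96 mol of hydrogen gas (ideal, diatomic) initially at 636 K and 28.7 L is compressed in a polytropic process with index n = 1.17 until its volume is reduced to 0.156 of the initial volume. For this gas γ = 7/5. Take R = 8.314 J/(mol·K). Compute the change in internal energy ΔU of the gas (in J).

19400 J

P₁ = nRT₁/V₁ = 3.96×8.314×636/28.7 = 730 kPa.
Polytropic n=1.17: T₂ = T₁(V₁/V₂)^(n−1) = 636×(6.41)^0.17 = 872 K; P₂ = P₁(V₁/V₂)^n = 6410 kPa.
For an ideal gas ΔU = nCvΔT with Cv = (5/2)R = 20.8 J/(mol·K).
ΔU = 3.96×20.8×(872−636) = 19400 J.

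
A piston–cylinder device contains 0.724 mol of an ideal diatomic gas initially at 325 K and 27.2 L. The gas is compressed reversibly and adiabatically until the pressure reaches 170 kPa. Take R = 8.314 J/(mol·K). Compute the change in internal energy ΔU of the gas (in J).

1360 J

P₁ = nRT₁/V₁ = 0.724×8.314×325/27.2 = 71.9 kPa.
Adiabatic: T₂/T₁ = (P₂/P₁)^((γ−1)/γ) ⇒ T₂ = 325×(2.36)^0.286 = 416 K; V₂ = 14.7 L.
For an ideal gas ΔU = nCvΔT with Cv = (5/2)R = 20.8 J/(mol·K).
ΔU = 0.724×20.8×(416−325) = 1360 J.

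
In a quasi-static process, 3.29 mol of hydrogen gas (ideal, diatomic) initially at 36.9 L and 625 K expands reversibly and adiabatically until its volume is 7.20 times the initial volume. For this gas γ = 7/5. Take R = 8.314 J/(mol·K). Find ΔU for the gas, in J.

P₁ = nRT₁/V₁ = 3.29×8.314×625/36.9 = 463 kPa.
Adiabatic: TV^(γ−1) = const ⇒ T₂ = 625×(0.139)^0.400 = 284 K; PV^γ = const ⇒ P₂ = 29.2 kPa.
For an ideal gas ΔU = nCvΔT with Cv = (5/2)R = 20.8 J/(mol·K).
ΔU = 3.29×20.8×(284−625) = -23300 J.

-23300 J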